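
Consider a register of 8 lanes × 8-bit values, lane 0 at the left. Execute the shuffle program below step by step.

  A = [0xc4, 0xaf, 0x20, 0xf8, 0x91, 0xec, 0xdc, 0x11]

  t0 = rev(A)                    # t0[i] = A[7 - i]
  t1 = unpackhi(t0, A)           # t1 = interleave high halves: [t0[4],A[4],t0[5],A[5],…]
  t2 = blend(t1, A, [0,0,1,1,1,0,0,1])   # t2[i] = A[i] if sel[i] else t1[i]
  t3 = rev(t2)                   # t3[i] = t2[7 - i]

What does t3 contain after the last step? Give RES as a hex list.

t0 = [0x11, 0xdc, 0xec, 0x91, 0xf8, 0x20, 0xaf, 0xc4]
t1 = [0xf8, 0x91, 0x20, 0xec, 0xaf, 0xdc, 0xc4, 0x11]
t2 = [0xf8, 0x91, 0x20, 0xf8, 0x91, 0xdc, 0xc4, 0x11]
t3 = [0x11, 0xc4, 0xdc, 0x91, 0xf8, 0x20, 0x91, 0xf8]

RES = [ 0x11  0xc4  0xdc  0x91  0xf8  0x20  0x91  0xf8 ]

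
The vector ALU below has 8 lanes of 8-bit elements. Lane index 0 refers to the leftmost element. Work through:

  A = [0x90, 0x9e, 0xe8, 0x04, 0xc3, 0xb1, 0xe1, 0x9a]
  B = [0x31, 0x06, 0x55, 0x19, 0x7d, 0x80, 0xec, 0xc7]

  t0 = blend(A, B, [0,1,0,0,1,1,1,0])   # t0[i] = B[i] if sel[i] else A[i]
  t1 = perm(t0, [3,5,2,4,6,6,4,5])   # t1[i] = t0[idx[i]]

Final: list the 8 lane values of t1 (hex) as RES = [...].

→ t0 |90|06|e8|04|7d|80|ec|9a|
→ t1 |04|80|e8|7d|ec|ec|7d|80|

RES = [ 0x04  0x80  0xe8  0x7d  0xec  0xec  0x7d  0x80 ]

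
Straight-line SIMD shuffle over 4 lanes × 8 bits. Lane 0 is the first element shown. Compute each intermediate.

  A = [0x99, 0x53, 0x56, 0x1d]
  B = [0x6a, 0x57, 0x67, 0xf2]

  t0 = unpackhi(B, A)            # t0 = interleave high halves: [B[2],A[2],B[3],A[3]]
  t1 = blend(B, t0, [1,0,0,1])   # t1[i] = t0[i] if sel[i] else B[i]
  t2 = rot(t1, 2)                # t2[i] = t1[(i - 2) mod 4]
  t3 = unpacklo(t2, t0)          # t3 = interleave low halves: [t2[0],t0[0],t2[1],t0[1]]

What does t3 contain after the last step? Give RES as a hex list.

RES = [ 0x67  0x67  0x1d  0x56 ]

→ t0 |67|56|f2|1d|
→ t1 |67|57|67|1d|
→ t2 |67|1d|67|57|
→ t3 |67|67|1d|56|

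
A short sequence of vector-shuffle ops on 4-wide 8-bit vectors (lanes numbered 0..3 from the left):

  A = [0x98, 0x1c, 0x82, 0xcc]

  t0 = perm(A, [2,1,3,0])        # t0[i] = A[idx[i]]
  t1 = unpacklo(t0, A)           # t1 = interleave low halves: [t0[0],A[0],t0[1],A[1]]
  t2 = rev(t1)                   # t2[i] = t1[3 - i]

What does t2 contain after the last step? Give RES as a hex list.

RES = [ 0x1c  0x1c  0x98  0x82 ]

→ t0 |82|1c|cc|98|
→ t1 |82|98|1c|1c|
→ t2 |1c|1c|98|82|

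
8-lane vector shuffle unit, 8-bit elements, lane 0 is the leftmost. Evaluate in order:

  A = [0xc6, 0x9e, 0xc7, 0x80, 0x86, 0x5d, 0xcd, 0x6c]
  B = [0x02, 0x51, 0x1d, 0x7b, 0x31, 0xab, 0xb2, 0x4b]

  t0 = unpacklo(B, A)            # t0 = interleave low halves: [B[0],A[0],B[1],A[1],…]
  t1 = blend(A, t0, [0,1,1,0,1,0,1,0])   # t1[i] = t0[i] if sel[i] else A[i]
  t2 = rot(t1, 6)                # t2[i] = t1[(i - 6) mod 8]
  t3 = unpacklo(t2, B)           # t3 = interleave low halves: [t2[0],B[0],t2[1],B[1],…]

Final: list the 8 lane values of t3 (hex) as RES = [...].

RES = [0x51, 0x02, 0x80, 0x51, 0x1d, 0x1d, 0x5d, 0x7b]

→ t0 |02|c6|51|9e|1d|c7|7b|80|
→ t1 |c6|c6|51|80|1d|5d|7b|6c|
→ t2 |51|80|1d|5d|7b|6c|c6|c6|
→ t3 |51|02|80|51|1d|1d|5d|7b|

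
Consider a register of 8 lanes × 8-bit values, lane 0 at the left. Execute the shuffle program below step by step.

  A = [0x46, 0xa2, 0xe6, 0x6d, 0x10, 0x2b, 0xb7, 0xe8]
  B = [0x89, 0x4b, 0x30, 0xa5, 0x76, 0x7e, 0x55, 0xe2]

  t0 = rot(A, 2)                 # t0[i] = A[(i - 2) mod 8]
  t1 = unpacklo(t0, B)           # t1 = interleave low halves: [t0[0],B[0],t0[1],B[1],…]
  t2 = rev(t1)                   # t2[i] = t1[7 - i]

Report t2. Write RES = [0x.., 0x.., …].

RES = [ 0xa5  0xa2  0x30  0x46  0x4b  0xe8  0x89  0xb7 ]

t0 = [0xb7, 0xe8, 0x46, 0xa2, 0xe6, 0x6d, 0x10, 0x2b]
t1 = [0xb7, 0x89, 0xe8, 0x4b, 0x46, 0x30, 0xa2, 0xa5]
t2 = [0xa5, 0xa2, 0x30, 0x46, 0x4b, 0xe8, 0x89, 0xb7]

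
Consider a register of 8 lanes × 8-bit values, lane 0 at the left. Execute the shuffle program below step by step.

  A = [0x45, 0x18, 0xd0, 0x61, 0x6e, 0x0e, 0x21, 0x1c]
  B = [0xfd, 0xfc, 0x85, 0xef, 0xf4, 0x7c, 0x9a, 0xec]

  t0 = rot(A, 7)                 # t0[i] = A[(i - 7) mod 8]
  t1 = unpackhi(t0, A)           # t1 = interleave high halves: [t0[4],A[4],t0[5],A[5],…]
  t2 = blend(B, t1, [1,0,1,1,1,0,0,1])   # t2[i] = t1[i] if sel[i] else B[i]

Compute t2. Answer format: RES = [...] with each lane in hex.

RES = [ 0x0e  0xfc  0x21  0x0e  0x1c  0x7c  0x9a  0x1c ]

t0 = [0x18, 0xd0, 0x61, 0x6e, 0x0e, 0x21, 0x1c, 0x45]
t1 = [0x0e, 0x6e, 0x21, 0x0e, 0x1c, 0x21, 0x45, 0x1c]
t2 = [0x0e, 0xfc, 0x21, 0x0e, 0x1c, 0x7c, 0x9a, 0x1c]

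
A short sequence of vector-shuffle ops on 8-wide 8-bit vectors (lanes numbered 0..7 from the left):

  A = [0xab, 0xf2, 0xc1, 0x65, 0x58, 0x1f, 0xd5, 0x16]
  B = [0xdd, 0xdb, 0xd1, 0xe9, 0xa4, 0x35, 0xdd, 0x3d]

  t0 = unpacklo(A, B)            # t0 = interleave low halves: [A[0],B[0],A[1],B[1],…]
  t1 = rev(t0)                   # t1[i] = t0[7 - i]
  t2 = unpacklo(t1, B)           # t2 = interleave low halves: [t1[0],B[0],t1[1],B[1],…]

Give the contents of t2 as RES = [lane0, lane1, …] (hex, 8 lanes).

RES = [0xe9, 0xdd, 0x65, 0xdb, 0xd1, 0xd1, 0xc1, 0xe9]

t0 = [0xab, 0xdd, 0xf2, 0xdb, 0xc1, 0xd1, 0x65, 0xe9]
t1 = [0xe9, 0x65, 0xd1, 0xc1, 0xdb, 0xf2, 0xdd, 0xab]
t2 = [0xe9, 0xdd, 0x65, 0xdb, 0xd1, 0xd1, 0xc1, 0xe9]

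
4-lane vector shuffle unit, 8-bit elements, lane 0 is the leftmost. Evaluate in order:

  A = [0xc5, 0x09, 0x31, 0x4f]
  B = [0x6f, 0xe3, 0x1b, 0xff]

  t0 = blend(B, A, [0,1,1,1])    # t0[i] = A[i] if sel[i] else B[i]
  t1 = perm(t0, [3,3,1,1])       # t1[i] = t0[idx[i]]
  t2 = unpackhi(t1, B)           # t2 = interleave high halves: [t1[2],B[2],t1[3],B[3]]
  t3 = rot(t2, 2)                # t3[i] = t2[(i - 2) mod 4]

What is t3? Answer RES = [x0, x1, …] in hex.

t0 = [0x6f, 0x09, 0x31, 0x4f]
t1 = [0x4f, 0x4f, 0x09, 0x09]
t2 = [0x09, 0x1b, 0x09, 0xff]
t3 = [0x09, 0xff, 0x09, 0x1b]

RES = [ 0x09  0xff  0x09  0x1b ]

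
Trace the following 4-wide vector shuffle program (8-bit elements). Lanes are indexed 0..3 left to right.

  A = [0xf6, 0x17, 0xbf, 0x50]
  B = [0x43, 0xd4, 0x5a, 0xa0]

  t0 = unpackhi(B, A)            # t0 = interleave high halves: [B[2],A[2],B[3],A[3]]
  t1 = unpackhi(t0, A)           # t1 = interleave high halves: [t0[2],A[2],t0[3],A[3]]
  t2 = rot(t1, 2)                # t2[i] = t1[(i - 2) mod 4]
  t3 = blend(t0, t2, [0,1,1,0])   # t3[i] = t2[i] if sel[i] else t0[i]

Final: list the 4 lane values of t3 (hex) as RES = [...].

→ t0 |5a|bf|a0|50|
→ t1 |a0|bf|50|50|
→ t2 |50|50|a0|bf|
→ t3 |5a|50|a0|50|

RES = [ 0x5a  0x50  0xa0  0x50 ]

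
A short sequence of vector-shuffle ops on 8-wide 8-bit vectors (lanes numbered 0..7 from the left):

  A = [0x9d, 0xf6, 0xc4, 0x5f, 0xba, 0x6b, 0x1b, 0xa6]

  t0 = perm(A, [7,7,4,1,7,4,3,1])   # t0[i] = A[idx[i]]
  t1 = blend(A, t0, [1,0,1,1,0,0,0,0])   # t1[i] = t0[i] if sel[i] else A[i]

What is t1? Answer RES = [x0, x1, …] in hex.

  t0: a6 a6 ba f6 a6 ba 5f f6
  t1: a6 f6 ba f6 ba 6b 1b a6

RES = [ 0xa6  0xf6  0xba  0xf6  0xba  0x6b  0x1b  0xa6 ]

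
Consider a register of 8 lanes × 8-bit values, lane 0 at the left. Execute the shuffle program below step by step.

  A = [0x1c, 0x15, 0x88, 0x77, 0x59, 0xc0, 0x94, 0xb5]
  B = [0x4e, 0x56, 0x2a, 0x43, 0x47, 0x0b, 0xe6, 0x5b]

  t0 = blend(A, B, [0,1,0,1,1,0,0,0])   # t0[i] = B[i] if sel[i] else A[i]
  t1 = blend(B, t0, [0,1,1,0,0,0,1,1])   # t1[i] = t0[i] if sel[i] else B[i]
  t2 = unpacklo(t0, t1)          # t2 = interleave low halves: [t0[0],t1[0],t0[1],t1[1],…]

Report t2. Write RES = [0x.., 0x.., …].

→ t0 |1c|56|88|43|47|c0|94|b5|
→ t1 |4e|56|88|43|47|0b|94|b5|
→ t2 |1c|4e|56|56|88|88|43|43|

RES = [ 0x1c  0x4e  0x56  0x56  0x88  0x88  0x43  0x43 ]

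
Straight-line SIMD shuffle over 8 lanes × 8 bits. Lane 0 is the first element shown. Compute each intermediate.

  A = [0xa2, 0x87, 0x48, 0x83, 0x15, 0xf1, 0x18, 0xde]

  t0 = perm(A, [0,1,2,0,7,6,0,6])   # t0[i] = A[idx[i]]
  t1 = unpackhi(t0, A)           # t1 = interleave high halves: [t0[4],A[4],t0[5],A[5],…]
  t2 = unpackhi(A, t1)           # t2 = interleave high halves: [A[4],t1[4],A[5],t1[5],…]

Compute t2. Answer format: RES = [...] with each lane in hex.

RES = [ 0x15  0xa2  0xf1  0x18  0x18  0x18  0xde  0xde ]

→ t0 |a2|87|48|a2|de|18|a2|18|
→ t1 |de|15|18|f1|a2|18|18|de|
→ t2 |15|a2|f1|18|18|18|de|de|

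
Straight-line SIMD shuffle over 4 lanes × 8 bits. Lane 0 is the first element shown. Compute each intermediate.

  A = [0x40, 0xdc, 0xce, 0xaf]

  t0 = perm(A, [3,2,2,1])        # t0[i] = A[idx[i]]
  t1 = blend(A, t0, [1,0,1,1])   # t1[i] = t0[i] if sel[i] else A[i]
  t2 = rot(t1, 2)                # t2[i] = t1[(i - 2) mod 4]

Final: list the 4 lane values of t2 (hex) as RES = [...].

→ t0 |af|ce|ce|dc|
→ t1 |af|dc|ce|dc|
→ t2 |ce|dc|af|dc|

RES = [ 0xce  0xdc  0xaf  0xdc ]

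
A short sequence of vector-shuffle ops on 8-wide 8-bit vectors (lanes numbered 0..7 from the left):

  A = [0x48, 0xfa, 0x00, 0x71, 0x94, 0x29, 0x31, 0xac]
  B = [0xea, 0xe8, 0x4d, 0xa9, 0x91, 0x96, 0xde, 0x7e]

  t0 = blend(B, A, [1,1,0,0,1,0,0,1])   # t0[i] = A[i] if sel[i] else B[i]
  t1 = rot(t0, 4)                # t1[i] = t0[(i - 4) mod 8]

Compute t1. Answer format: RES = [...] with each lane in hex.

  t0: 48 fa 4d a9 94 96 de ac
  t1: 94 96 de ac 48 fa 4d a9

RES = [0x94, 0x96, 0xde, 0xac, 0x48, 0xfa, 0x4d, 0xa9]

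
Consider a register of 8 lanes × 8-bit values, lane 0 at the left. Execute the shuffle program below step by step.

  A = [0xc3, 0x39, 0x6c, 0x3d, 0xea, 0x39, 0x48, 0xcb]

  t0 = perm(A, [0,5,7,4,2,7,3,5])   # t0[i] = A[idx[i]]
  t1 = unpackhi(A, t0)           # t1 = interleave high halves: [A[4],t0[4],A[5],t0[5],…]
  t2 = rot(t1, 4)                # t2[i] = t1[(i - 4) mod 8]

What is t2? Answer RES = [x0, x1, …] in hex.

RES = [0x48, 0x3d, 0xcb, 0x39, 0xea, 0x6c, 0x39, 0xcb]

t0 = [0xc3, 0x39, 0xcb, 0xea, 0x6c, 0xcb, 0x3d, 0x39]
t1 = [0xea, 0x6c, 0x39, 0xcb, 0x48, 0x3d, 0xcb, 0x39]
t2 = [0x48, 0x3d, 0xcb, 0x39, 0xea, 0x6c, 0x39, 0xcb]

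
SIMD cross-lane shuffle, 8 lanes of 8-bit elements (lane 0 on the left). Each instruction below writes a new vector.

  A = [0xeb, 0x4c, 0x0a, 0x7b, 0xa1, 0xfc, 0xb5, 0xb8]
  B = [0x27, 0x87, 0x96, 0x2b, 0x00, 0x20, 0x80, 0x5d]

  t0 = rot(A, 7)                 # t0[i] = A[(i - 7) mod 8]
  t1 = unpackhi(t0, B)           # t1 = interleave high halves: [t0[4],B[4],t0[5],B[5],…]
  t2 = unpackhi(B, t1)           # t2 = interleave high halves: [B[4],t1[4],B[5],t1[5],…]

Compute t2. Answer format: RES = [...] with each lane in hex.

RES = [ 0x00  0xb8  0x20  0x80  0x80  0xeb  0x5d  0x5d ]

t0 = [0x4c, 0x0a, 0x7b, 0xa1, 0xfc, 0xb5, 0xb8, 0xeb]
t1 = [0xfc, 0x00, 0xb5, 0x20, 0xb8, 0x80, 0xeb, 0x5d]
t2 = [0x00, 0xb8, 0x20, 0x80, 0x80, 0xeb, 0x5d, 0x5d]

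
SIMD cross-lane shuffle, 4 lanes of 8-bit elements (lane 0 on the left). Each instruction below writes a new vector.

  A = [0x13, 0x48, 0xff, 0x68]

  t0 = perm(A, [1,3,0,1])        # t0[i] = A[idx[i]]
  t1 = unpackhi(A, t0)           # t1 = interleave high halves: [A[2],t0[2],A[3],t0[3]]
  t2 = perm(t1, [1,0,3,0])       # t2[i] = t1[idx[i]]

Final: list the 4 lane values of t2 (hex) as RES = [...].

→ t0 |48|68|13|48|
→ t1 |ff|13|68|48|
→ t2 |13|ff|48|ff|

RES = [ 0x13  0xff  0x48  0xff ]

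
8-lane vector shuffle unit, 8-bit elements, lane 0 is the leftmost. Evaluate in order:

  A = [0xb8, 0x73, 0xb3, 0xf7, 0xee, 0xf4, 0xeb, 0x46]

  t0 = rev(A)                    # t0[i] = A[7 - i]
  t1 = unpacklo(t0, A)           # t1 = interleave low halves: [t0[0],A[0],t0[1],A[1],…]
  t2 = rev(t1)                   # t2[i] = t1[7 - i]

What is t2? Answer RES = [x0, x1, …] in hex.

RES = [0xf7, 0xee, 0xb3, 0xf4, 0x73, 0xeb, 0xb8, 0x46]

t0 = [0x46, 0xeb, 0xf4, 0xee, 0xf7, 0xb3, 0x73, 0xb8]
t1 = [0x46, 0xb8, 0xeb, 0x73, 0xf4, 0xb3, 0xee, 0xf7]
t2 = [0xf7, 0xee, 0xb3, 0xf4, 0x73, 0xeb, 0xb8, 0x46]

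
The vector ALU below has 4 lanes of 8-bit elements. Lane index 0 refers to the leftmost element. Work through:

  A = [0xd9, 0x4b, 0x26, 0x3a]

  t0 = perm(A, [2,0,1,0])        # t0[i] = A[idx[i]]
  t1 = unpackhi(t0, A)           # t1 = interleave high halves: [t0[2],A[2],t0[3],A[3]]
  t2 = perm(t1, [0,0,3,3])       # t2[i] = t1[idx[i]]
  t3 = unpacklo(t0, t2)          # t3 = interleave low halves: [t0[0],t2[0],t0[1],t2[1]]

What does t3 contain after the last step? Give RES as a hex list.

RES = [0x26, 0x4b, 0xd9, 0x4b]

→ t0 |26|d9|4b|d9|
→ t1 |4b|26|d9|3a|
→ t2 |4b|4b|3a|3a|
→ t3 |26|4b|d9|4b|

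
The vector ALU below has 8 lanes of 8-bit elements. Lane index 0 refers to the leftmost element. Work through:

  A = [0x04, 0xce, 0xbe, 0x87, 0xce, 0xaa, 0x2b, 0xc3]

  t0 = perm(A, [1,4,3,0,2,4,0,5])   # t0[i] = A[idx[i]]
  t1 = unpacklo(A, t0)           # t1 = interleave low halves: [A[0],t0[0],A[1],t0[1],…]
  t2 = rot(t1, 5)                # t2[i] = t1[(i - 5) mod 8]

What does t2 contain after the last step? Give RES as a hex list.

  t0: ce ce 87 04 be ce 04 aa
  t1: 04 ce ce ce be 87 87 04
  t2: ce be 87 87 04 04 ce ce

RES = [0xce, 0xbe, 0x87, 0x87, 0x04, 0x04, 0xce, 0xce]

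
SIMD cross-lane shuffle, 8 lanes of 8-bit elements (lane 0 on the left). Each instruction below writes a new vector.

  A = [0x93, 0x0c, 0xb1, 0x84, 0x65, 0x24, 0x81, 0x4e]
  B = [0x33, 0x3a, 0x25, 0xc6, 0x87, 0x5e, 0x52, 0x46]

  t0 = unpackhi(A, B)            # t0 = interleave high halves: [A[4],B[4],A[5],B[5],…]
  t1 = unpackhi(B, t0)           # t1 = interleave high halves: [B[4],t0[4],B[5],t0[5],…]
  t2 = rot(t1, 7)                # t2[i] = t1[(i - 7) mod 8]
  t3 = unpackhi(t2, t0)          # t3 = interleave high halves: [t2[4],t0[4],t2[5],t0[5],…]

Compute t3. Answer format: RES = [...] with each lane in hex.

  t0: 65 87 24 5e 81 52 4e 46
  t1: 87 81 5e 52 52 4e 46 46
  t2: 81 5e 52 52 4e 46 46 87
  t3: 4e 81 46 52 46 4e 87 46

RES = [ 0x4e  0x81  0x46  0x52  0x46  0x4e  0x87  0x46 ]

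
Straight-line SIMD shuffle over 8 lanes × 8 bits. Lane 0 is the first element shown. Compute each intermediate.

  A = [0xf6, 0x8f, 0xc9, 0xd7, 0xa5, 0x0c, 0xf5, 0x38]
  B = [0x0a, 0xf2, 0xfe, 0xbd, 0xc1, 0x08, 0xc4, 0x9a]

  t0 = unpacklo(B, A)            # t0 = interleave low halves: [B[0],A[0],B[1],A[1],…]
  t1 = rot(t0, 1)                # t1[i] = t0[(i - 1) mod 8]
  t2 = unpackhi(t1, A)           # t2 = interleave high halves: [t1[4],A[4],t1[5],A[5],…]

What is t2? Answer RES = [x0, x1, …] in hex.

t0 = [0x0a, 0xf6, 0xf2, 0x8f, 0xfe, 0xc9, 0xbd, 0xd7]
t1 = [0xd7, 0x0a, 0xf6, 0xf2, 0x8f, 0xfe, 0xc9, 0xbd]
t2 = [0x8f, 0xa5, 0xfe, 0x0c, 0xc9, 0xf5, 0xbd, 0x38]

RES = [0x8f, 0xa5, 0xfe, 0x0c, 0xc9, 0xf5, 0xbd, 0x38]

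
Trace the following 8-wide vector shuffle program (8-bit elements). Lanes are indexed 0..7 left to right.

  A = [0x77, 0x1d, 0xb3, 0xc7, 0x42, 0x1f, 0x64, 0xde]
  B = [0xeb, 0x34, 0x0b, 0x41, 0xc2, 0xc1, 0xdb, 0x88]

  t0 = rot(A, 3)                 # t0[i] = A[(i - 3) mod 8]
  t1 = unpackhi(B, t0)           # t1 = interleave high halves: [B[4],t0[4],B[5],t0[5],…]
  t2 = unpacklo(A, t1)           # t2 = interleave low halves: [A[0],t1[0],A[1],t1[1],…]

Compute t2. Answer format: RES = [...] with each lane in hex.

→ t0 |1f|64|de|77|1d|b3|c7|42|
→ t1 |c2|1d|c1|b3|db|c7|88|42|
→ t2 |77|c2|1d|1d|b3|c1|c7|b3|

RES = [ 0x77  0xc2  0x1d  0x1d  0xb3  0xc1  0xc7  0xb3 ]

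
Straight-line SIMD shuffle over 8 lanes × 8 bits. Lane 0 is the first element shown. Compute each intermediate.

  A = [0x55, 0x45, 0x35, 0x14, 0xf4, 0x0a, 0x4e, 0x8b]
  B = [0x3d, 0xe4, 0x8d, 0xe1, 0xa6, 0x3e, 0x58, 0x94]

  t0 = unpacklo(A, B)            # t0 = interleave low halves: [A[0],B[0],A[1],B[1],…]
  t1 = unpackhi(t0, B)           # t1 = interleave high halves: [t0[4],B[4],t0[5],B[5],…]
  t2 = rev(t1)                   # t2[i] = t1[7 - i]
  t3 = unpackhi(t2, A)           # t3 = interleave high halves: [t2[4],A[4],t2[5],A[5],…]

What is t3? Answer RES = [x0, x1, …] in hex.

RES = [ 0x3e  0xf4  0x8d  0x0a  0xa6  0x4e  0x35  0x8b ]

→ t0 |55|3d|45|e4|35|8d|14|e1|
→ t1 |35|a6|8d|3e|14|58|e1|94|
→ t2 |94|e1|58|14|3e|8d|a6|35|
→ t3 |3e|f4|8d|0a|a6|4e|35|8b|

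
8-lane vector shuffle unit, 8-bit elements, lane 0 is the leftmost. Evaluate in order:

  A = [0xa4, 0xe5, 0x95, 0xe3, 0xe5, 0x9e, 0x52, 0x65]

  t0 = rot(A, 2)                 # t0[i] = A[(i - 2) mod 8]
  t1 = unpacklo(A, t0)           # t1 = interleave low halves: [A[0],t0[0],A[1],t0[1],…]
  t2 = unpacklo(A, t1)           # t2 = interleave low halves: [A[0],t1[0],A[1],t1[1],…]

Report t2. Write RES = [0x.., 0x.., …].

→ t0 |52|65|a4|e5|95|e3|e5|9e|
→ t1 |a4|52|e5|65|95|a4|e3|e5|
→ t2 |a4|a4|e5|52|95|e5|e3|65|

RES = [ 0xa4  0xa4  0xe5  0x52  0x95  0xe5  0xe3  0x65 ]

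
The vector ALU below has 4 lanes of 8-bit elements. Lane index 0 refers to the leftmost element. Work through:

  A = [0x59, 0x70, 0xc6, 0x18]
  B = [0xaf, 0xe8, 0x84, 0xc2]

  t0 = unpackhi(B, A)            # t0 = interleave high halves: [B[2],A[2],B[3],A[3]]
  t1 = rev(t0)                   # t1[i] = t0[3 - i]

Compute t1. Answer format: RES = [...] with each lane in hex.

→ t0 |84|c6|c2|18|
→ t1 |18|c2|c6|84|

RES = [0x18, 0xc2, 0xc6, 0x84]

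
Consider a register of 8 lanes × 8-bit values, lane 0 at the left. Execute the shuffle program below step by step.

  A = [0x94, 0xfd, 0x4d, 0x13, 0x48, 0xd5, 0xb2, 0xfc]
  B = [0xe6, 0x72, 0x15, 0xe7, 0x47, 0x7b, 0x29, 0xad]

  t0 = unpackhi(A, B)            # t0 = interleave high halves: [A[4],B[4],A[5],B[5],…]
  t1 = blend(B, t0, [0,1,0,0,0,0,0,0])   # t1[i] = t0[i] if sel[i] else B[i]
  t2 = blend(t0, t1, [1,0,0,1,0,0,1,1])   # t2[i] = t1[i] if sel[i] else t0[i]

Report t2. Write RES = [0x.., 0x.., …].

RES = [ 0xe6  0x47  0xd5  0xe7  0xb2  0x29  0x29  0xad ]

t0 = [0x48, 0x47, 0xd5, 0x7b, 0xb2, 0x29, 0xfc, 0xad]
t1 = [0xe6, 0x47, 0x15, 0xe7, 0x47, 0x7b, 0x29, 0xad]
t2 = [0xe6, 0x47, 0xd5, 0xe7, 0xb2, 0x29, 0x29, 0xad]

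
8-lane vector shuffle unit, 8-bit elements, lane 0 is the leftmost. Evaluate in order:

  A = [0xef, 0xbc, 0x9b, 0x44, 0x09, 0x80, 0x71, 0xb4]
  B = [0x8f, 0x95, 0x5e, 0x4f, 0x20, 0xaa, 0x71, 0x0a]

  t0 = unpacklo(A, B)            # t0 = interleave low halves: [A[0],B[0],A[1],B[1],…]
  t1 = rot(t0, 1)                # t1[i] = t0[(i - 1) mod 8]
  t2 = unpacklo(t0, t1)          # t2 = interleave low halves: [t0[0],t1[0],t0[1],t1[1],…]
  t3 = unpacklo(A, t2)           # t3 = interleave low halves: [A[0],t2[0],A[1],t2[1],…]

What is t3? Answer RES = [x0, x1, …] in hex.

RES = [ 0xef  0xef  0xbc  0x4f  0x9b  0x8f  0x44  0xef ]

  t0: ef 8f bc 95 9b 5e 44 4f
  t1: 4f ef 8f bc 95 9b 5e 44
  t2: ef 4f 8f ef bc 8f 95 bc
  t3: ef ef bc 4f 9b 8f 44 ef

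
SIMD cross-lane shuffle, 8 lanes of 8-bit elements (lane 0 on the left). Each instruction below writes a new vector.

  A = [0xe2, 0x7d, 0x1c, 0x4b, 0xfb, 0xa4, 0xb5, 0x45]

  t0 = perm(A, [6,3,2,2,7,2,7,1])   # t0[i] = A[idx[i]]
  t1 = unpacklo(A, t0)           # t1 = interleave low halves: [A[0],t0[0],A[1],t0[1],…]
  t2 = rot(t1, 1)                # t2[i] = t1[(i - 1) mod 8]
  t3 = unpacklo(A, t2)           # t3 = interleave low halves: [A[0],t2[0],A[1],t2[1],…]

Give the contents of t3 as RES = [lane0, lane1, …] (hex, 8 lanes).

RES = [0xe2, 0x1c, 0x7d, 0xe2, 0x1c, 0xb5, 0x4b, 0x7d]

→ t0 |b5|4b|1c|1c|45|1c|45|7d|
→ t1 |e2|b5|7d|4b|1c|1c|4b|1c|
→ t2 |1c|e2|b5|7d|4b|1c|1c|4b|
→ t3 |e2|1c|7d|e2|1c|b5|4b|7d|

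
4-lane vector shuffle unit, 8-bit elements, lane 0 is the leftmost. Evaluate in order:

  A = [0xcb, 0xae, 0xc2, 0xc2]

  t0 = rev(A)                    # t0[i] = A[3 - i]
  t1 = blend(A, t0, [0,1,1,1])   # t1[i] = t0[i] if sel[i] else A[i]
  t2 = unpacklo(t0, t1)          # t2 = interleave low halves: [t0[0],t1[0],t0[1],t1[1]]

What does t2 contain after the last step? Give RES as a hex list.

t0 = [0xc2, 0xc2, 0xae, 0xcb]
t1 = [0xcb, 0xc2, 0xae, 0xcb]
t2 = [0xc2, 0xcb, 0xc2, 0xc2]

RES = [0xc2, 0xcb, 0xc2, 0xc2]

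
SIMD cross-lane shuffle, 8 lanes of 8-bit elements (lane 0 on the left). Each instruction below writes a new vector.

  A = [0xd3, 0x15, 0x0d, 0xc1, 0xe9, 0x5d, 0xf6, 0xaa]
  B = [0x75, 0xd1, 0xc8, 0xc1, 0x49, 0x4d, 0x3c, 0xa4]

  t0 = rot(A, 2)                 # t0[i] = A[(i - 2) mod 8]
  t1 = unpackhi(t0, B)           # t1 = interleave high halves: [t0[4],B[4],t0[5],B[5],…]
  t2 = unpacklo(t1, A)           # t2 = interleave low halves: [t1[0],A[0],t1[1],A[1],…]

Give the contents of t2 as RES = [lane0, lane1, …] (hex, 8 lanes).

→ t0 |f6|aa|d3|15|0d|c1|e9|5d|
→ t1 |0d|49|c1|4d|e9|3c|5d|a4|
→ t2 |0d|d3|49|15|c1|0d|4d|c1|

RES = [ 0x0d  0xd3  0x49  0x15  0xc1  0x0d  0x4d  0xc1 ]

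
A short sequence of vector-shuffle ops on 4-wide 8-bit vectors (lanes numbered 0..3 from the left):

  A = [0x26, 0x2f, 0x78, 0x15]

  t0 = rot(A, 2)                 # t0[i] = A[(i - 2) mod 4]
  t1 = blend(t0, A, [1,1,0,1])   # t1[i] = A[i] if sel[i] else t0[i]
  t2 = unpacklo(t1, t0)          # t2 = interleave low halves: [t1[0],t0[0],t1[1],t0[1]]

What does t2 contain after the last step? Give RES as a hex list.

  t0: 78 15 26 2f
  t1: 26 2f 26 15
  t2: 26 78 2f 15

RES = [0x26, 0x78, 0x2f, 0x15]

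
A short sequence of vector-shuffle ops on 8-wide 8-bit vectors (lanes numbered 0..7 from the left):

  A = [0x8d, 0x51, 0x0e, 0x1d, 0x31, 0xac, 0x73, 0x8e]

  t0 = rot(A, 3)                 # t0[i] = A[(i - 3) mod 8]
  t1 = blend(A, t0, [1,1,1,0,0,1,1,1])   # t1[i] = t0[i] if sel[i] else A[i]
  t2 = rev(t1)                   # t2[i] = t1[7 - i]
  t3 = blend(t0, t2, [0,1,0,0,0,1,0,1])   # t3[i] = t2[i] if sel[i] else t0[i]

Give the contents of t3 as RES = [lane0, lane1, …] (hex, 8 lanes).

RES = [ 0xac  0x1d  0x8e  0x8d  0x51  0x8e  0x1d  0xac ]

→ t0 |ac|73|8e|8d|51|0e|1d|31|
→ t1 |ac|73|8e|1d|31|0e|1d|31|
→ t2 |31|1d|0e|31|1d|8e|73|ac|
→ t3 |ac|1d|8e|8d|51|8e|1d|ac|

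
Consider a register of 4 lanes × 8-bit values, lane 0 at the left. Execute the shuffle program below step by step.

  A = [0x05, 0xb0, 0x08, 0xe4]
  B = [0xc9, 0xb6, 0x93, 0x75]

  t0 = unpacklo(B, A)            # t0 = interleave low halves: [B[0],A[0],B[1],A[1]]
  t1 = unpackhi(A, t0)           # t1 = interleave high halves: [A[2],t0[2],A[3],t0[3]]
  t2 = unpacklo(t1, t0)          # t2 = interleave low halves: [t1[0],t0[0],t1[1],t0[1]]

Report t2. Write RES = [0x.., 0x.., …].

  t0: c9 05 b6 b0
  t1: 08 b6 e4 b0
  t2: 08 c9 b6 05

RES = [0x08, 0xc9, 0xb6, 0x05]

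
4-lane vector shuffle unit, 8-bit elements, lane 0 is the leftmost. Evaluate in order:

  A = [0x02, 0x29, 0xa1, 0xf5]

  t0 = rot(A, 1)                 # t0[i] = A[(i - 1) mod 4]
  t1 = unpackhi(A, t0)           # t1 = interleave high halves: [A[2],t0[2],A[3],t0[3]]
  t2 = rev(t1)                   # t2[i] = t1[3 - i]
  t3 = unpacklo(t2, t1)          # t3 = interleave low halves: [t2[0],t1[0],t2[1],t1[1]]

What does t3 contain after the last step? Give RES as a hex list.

  t0: f5 02 29 a1
  t1: a1 29 f5 a1
  t2: a1 f5 29 a1
  t3: a1 a1 f5 29

RES = [0xa1, 0xa1, 0xf5, 0x29]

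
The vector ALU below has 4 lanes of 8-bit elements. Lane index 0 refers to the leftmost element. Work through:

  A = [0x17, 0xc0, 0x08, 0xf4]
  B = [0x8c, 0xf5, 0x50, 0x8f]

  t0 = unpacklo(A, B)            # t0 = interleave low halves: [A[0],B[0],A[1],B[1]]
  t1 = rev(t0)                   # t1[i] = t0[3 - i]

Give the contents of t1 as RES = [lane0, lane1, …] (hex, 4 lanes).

RES = [ 0xf5  0xc0  0x8c  0x17 ]

  t0: 17 8c c0 f5
  t1: f5 c0 8c 17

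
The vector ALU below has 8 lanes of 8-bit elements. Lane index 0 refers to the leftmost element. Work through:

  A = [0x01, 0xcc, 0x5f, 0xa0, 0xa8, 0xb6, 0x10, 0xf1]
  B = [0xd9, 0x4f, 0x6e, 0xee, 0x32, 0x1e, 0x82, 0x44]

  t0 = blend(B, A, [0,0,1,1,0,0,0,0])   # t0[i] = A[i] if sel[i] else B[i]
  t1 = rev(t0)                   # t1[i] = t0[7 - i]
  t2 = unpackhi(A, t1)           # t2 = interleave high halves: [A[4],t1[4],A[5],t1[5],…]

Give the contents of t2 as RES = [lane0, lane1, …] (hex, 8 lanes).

→ t0 |d9|4f|5f|a0|32|1e|82|44|
→ t1 |44|82|1e|32|a0|5f|4f|d9|
→ t2 |a8|a0|b6|5f|10|4f|f1|d9|

RES = [ 0xa8  0xa0  0xb6  0x5f  0x10  0x4f  0xf1  0xd9 ]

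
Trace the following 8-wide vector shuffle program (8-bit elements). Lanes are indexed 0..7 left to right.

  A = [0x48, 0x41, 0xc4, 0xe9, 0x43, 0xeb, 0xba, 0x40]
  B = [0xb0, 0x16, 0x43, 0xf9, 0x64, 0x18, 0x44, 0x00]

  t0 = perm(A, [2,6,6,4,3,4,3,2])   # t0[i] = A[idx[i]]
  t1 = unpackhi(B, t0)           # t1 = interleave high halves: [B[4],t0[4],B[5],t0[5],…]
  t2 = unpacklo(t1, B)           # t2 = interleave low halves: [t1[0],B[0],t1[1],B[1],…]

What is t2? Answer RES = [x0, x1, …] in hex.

t0 = [0xc4, 0xba, 0xba, 0x43, 0xe9, 0x43, 0xe9, 0xc4]
t1 = [0x64, 0xe9, 0x18, 0x43, 0x44, 0xe9, 0x00, 0xc4]
t2 = [0x64, 0xb0, 0xe9, 0x16, 0x18, 0x43, 0x43, 0xf9]

RES = [0x64, 0xb0, 0xe9, 0x16, 0x18, 0x43, 0x43, 0xf9]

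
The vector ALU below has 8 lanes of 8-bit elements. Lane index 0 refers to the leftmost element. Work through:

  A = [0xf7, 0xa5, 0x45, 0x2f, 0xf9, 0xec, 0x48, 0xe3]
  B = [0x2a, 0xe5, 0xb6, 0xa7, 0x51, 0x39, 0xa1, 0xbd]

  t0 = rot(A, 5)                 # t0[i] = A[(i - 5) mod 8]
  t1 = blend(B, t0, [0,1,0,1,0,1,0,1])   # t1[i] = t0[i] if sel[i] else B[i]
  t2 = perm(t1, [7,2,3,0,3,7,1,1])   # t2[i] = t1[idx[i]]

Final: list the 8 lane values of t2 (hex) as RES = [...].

RES = [ 0x45  0xb6  0x48  0x2a  0x48  0x45  0xf9  0xf9 ]

t0 = [0x2f, 0xf9, 0xec, 0x48, 0xe3, 0xf7, 0xa5, 0x45]
t1 = [0x2a, 0xf9, 0xb6, 0x48, 0x51, 0xf7, 0xa1, 0x45]
t2 = [0x45, 0xb6, 0x48, 0x2a, 0x48, 0x45, 0xf9, 0xf9]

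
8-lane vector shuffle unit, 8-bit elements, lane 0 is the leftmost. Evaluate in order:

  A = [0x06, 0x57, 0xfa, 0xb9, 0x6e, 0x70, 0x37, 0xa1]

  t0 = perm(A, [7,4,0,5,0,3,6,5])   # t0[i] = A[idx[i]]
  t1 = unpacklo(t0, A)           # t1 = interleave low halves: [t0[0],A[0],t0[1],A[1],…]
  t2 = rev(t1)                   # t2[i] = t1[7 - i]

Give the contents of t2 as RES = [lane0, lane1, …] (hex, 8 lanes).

RES = [0xb9, 0x70, 0xfa, 0x06, 0x57, 0x6e, 0x06, 0xa1]

→ t0 |a1|6e|06|70|06|b9|37|70|
→ t1 |a1|06|6e|57|06|fa|70|b9|
→ t2 |b9|70|fa|06|57|6e|06|a1|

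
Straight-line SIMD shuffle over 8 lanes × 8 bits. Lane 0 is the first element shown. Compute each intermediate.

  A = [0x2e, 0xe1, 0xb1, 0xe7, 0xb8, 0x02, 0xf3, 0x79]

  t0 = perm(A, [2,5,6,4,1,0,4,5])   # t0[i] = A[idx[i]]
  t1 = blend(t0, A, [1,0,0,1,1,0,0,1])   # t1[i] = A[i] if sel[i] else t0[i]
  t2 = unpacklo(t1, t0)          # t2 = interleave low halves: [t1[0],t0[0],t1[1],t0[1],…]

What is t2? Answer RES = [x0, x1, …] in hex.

→ t0 |b1|02|f3|b8|e1|2e|b8|02|
→ t1 |2e|02|f3|e7|b8|2e|b8|79|
→ t2 |2e|b1|02|02|f3|f3|e7|b8|

RES = [0x2e, 0xb1, 0x02, 0x02, 0xf3, 0xf3, 0xe7, 0xb8]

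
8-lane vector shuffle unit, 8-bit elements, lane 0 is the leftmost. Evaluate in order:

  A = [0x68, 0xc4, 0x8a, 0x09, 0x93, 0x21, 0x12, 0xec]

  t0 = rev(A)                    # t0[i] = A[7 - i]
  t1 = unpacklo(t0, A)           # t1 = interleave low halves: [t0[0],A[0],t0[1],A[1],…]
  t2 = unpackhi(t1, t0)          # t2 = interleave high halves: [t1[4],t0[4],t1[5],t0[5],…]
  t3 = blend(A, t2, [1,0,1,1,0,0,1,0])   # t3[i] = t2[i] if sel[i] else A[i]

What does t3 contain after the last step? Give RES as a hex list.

RES = [ 0x21  0xc4  0x8a  0x8a  0x93  0x21  0x09  0xec ]

t0 = [0xec, 0x12, 0x21, 0x93, 0x09, 0x8a, 0xc4, 0x68]
t1 = [0xec, 0x68, 0x12, 0xc4, 0x21, 0x8a, 0x93, 0x09]
t2 = [0x21, 0x09, 0x8a, 0x8a, 0x93, 0xc4, 0x09, 0x68]
t3 = [0x21, 0xc4, 0x8a, 0x8a, 0x93, 0x21, 0x09, 0xec]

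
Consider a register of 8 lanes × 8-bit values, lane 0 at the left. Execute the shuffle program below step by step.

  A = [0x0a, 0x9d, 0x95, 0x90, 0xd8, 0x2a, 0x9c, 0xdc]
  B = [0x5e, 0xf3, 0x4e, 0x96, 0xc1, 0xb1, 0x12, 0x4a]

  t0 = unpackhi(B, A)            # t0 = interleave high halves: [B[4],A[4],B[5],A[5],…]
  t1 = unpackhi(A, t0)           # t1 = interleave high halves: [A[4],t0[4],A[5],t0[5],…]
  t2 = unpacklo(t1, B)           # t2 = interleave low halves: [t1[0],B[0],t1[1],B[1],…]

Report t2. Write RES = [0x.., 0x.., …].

t0 = [0xc1, 0xd8, 0xb1, 0x2a, 0x12, 0x9c, 0x4a, 0xdc]
t1 = [0xd8, 0x12, 0x2a, 0x9c, 0x9c, 0x4a, 0xdc, 0xdc]
t2 = [0xd8, 0x5e, 0x12, 0xf3, 0x2a, 0x4e, 0x9c, 0x96]

RES = [0xd8, 0x5e, 0x12, 0xf3, 0x2a, 0x4e, 0x9c, 0x96]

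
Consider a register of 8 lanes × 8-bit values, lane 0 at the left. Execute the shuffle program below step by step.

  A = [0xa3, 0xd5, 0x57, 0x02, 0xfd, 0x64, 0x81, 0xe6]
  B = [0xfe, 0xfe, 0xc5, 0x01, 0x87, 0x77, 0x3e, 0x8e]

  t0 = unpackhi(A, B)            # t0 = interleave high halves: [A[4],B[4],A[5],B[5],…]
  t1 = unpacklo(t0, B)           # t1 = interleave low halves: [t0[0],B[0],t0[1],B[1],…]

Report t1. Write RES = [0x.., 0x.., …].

→ t0 |fd|87|64|77|81|3e|e6|8e|
→ t1 |fd|fe|87|fe|64|c5|77|01|

RES = [0xfd, 0xfe, 0x87, 0xfe, 0x64, 0xc5, 0x77, 0x01]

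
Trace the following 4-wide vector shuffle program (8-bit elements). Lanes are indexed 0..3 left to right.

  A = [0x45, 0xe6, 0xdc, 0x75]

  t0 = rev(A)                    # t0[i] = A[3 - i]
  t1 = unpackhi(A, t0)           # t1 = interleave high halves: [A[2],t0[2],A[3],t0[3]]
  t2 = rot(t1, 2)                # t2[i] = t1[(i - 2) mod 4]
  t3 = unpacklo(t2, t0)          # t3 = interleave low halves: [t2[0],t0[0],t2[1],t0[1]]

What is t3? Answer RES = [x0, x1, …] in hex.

RES = [ 0x75  0x75  0x45  0xdc ]

t0 = [0x75, 0xdc, 0xe6, 0x45]
t1 = [0xdc, 0xe6, 0x75, 0x45]
t2 = [0x75, 0x45, 0xdc, 0xe6]
t3 = [0x75, 0x75, 0x45, 0xdc]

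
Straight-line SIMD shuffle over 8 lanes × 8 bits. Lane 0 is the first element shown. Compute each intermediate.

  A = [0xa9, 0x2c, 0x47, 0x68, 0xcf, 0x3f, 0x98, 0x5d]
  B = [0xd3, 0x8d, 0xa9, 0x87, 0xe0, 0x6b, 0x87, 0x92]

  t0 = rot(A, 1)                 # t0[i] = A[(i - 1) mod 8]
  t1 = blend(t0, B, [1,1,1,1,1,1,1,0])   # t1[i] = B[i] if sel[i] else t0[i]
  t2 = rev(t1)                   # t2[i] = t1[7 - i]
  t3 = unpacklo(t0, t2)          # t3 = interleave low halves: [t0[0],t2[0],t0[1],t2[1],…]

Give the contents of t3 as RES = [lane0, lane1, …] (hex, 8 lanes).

→ t0 |5d|a9|2c|47|68|cf|3f|98|
→ t1 |d3|8d|a9|87|e0|6b|87|98|
→ t2 |98|87|6b|e0|87|a9|8d|d3|
→ t3 |5d|98|a9|87|2c|6b|47|e0|

RES = [ 0x5d  0x98  0xa9  0x87  0x2c  0x6b  0x47  0xe0 ]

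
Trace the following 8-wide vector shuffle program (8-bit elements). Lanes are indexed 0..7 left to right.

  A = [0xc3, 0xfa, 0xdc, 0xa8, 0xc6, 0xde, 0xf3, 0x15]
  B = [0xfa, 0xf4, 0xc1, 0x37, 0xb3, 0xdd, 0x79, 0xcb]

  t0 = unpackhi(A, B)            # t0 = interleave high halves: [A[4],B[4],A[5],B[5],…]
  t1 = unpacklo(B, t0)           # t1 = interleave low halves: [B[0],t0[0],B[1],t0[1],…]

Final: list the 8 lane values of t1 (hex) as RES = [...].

RES = [ 0xfa  0xc6  0xf4  0xb3  0xc1  0xde  0x37  0xdd ]

→ t0 |c6|b3|de|dd|f3|79|15|cb|
→ t1 |fa|c6|f4|b3|c1|de|37|dd|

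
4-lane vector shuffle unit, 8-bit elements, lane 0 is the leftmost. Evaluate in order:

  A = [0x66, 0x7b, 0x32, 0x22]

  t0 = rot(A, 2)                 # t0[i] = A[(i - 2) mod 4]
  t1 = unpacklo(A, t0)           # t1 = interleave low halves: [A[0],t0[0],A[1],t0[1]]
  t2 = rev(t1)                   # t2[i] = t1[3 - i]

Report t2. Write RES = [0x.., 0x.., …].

→ t0 |32|22|66|7b|
→ t1 |66|32|7b|22|
→ t2 |22|7b|32|66|

RES = [0x22, 0x7b, 0x32, 0x66]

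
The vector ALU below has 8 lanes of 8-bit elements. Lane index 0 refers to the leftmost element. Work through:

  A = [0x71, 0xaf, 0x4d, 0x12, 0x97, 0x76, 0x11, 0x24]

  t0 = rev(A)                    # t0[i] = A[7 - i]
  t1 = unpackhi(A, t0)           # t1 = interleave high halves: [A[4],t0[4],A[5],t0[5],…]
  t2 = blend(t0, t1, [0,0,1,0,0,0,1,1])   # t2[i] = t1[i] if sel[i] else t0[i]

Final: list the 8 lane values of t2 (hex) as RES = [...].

  t0: 24 11 76 97 12 4d af 71
  t1: 97 12 76 4d 11 af 24 71
  t2: 24 11 76 97 12 4d 24 71

RES = [0x24, 0x11, 0x76, 0x97, 0x12, 0x4d, 0x24, 0x71]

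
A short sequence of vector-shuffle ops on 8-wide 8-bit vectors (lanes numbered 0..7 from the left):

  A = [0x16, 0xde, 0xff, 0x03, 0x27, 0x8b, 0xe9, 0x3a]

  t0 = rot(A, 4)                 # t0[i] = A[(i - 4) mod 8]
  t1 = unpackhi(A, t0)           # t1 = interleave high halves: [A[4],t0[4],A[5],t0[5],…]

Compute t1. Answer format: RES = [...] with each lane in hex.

t0 = [0x27, 0x8b, 0xe9, 0x3a, 0x16, 0xde, 0xff, 0x03]
t1 = [0x27, 0x16, 0x8b, 0xde, 0xe9, 0xff, 0x3a, 0x03]

RES = [0x27, 0x16, 0x8b, 0xde, 0xe9, 0xff, 0x3a, 0x03]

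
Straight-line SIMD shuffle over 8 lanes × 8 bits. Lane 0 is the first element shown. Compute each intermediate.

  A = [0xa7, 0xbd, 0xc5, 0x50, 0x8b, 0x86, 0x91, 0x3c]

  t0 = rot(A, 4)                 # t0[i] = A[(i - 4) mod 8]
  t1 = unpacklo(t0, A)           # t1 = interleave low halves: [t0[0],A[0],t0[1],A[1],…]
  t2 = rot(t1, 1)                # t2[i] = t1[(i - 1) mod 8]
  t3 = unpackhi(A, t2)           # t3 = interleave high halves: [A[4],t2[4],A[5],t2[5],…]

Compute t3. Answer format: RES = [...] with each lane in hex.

→ t0 |8b|86|91|3c|a7|bd|c5|50|
→ t1 |8b|a7|86|bd|91|c5|3c|50|
→ t2 |50|8b|a7|86|bd|91|c5|3c|
→ t3 |8b|bd|86|91|91|c5|3c|3c|

RES = [0x8b, 0xbd, 0x86, 0x91, 0x91, 0xc5, 0x3c, 0x3c]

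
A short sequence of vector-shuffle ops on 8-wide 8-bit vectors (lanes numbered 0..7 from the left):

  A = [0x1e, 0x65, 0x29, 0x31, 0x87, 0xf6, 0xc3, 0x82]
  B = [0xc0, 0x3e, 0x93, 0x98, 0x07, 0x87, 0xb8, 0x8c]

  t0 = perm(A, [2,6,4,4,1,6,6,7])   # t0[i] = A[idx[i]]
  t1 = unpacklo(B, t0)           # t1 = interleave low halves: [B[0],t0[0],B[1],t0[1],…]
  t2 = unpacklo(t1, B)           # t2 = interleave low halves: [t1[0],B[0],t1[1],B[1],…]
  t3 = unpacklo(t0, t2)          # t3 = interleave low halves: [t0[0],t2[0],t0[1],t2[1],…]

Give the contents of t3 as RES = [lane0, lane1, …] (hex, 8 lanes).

RES = [0x29, 0xc0, 0xc3, 0xc0, 0x87, 0x29, 0x87, 0x3e]

  t0: 29 c3 87 87 65 c3 c3 82
  t1: c0 29 3e c3 93 87 98 87
  t2: c0 c0 29 3e 3e 93 c3 98
  t3: 29 c0 c3 c0 87 29 87 3e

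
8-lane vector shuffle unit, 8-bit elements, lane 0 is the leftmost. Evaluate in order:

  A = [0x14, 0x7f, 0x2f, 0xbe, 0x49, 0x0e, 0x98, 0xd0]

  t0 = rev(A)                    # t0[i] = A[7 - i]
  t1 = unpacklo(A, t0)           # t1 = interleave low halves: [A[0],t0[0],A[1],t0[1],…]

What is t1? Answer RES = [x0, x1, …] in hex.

  t0: d0 98 0e 49 be 2f 7f 14
  t1: 14 d0 7f 98 2f 0e be 49

RES = [0x14, 0xd0, 0x7f, 0x98, 0x2f, 0x0e, 0xbe, 0x49]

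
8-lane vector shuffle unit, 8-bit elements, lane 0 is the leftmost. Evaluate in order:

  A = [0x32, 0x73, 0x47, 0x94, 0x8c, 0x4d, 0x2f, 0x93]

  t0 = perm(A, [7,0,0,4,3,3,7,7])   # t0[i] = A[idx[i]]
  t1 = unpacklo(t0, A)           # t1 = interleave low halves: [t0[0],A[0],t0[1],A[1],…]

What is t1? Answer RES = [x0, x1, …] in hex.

t0 = [0x93, 0x32, 0x32, 0x8c, 0x94, 0x94, 0x93, 0x93]
t1 = [0x93, 0x32, 0x32, 0x73, 0x32, 0x47, 0x8c, 0x94]

RES = [0x93, 0x32, 0x32, 0x73, 0x32, 0x47, 0x8c, 0x94]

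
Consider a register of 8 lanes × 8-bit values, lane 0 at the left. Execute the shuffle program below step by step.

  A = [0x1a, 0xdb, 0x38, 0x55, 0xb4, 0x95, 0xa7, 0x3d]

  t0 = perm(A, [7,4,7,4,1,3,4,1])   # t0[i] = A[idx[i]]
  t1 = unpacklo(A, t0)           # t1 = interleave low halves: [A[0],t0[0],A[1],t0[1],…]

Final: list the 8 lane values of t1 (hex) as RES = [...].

t0 = [0x3d, 0xb4, 0x3d, 0xb4, 0xdb, 0x55, 0xb4, 0xdb]
t1 = [0x1a, 0x3d, 0xdb, 0xb4, 0x38, 0x3d, 0x55, 0xb4]

RES = [ 0x1a  0x3d  0xdb  0xb4  0x38  0x3d  0x55  0xb4 ]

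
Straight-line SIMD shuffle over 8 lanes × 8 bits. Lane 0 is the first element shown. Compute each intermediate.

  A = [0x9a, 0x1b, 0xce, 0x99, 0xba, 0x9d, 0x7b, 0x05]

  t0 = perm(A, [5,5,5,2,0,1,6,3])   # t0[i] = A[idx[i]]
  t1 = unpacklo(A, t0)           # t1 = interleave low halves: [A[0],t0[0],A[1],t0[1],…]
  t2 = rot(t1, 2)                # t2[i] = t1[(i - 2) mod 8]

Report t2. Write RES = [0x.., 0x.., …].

t0 = [0x9d, 0x9d, 0x9d, 0xce, 0x9a, 0x1b, 0x7b, 0x99]
t1 = [0x9a, 0x9d, 0x1b, 0x9d, 0xce, 0x9d, 0x99, 0xce]
t2 = [0x99, 0xce, 0x9a, 0x9d, 0x1b, 0x9d, 0xce, 0x9d]

RES = [0x99, 0xce, 0x9a, 0x9d, 0x1b, 0x9d, 0xce, 0x9d]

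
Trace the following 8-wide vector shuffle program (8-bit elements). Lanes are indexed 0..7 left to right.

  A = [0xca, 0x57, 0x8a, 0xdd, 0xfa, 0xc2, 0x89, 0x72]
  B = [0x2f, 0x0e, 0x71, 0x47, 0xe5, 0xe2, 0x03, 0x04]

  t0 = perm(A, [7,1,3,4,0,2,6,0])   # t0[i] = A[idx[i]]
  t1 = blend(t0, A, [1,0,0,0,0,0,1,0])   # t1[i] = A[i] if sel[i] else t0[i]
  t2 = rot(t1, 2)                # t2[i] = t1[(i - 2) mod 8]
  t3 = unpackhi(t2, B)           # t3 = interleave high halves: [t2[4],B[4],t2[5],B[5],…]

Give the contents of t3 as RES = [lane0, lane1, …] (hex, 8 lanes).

RES = [0xdd, 0xe5, 0xfa, 0xe2, 0xca, 0x03, 0x8a, 0x04]

t0 = [0x72, 0x57, 0xdd, 0xfa, 0xca, 0x8a, 0x89, 0xca]
t1 = [0xca, 0x57, 0xdd, 0xfa, 0xca, 0x8a, 0x89, 0xca]
t2 = [0x89, 0xca, 0xca, 0x57, 0xdd, 0xfa, 0xca, 0x8a]
t3 = [0xdd, 0xe5, 0xfa, 0xe2, 0xca, 0x03, 0x8a, 0x04]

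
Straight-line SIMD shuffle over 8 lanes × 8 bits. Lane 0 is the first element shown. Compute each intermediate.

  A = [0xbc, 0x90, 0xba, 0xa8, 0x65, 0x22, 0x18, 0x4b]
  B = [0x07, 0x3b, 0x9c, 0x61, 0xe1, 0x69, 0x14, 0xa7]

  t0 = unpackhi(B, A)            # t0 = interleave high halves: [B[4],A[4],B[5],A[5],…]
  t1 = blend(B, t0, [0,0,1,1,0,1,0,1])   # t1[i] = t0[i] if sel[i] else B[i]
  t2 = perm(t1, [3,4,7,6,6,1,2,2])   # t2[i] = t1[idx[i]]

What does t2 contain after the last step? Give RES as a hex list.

  t0: e1 65 69 22 14 18 a7 4b
  t1: 07 3b 69 22 e1 18 14 4b
  t2: 22 e1 4b 14 14 3b 69 69

RES = [ 0x22  0xe1  0x4b  0x14  0x14  0x3b  0x69  0x69 ]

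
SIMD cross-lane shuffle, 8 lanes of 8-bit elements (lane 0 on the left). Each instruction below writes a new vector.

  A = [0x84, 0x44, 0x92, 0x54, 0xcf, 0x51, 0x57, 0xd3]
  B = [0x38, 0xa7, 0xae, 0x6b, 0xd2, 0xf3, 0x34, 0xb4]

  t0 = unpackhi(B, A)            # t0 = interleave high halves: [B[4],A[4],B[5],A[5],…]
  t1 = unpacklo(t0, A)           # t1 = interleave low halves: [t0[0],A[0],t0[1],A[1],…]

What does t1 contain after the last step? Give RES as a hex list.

RES = [0xd2, 0x84, 0xcf, 0x44, 0xf3, 0x92, 0x51, 0x54]

t0 = [0xd2, 0xcf, 0xf3, 0x51, 0x34, 0x57, 0xb4, 0xd3]
t1 = [0xd2, 0x84, 0xcf, 0x44, 0xf3, 0x92, 0x51, 0x54]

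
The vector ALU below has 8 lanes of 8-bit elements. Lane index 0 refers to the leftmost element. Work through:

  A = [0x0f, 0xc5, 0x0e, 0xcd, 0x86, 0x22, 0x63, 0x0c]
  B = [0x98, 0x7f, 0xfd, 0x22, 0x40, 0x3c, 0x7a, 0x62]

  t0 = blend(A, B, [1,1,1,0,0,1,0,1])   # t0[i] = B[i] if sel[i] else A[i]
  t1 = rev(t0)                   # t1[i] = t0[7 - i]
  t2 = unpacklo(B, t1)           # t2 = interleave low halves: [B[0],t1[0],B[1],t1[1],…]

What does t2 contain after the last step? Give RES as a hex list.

RES = [ 0x98  0x62  0x7f  0x63  0xfd  0x3c  0x22  0x86 ]

→ t0 |98|7f|fd|cd|86|3c|63|62|
→ t1 |62|63|3c|86|cd|fd|7f|98|
→ t2 |98|62|7f|63|fd|3c|22|86|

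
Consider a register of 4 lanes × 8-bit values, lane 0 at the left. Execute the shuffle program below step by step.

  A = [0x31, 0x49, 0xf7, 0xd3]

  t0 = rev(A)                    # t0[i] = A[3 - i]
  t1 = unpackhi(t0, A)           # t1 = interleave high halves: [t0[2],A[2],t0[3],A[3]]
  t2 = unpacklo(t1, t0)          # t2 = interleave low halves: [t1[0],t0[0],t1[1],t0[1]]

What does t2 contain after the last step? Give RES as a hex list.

RES = [ 0x49  0xd3  0xf7  0xf7 ]

→ t0 |d3|f7|49|31|
→ t1 |49|f7|31|d3|
→ t2 |49|d3|f7|f7|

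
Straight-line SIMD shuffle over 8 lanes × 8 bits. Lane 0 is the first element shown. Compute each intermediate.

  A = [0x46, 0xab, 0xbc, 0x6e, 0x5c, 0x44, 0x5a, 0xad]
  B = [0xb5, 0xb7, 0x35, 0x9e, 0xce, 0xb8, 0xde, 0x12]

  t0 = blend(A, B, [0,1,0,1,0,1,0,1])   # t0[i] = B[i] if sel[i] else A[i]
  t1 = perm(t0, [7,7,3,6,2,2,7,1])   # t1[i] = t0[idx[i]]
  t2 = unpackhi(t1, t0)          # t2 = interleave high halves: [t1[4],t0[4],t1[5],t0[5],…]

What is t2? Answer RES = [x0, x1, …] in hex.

t0 = [0x46, 0xb7, 0xbc, 0x9e, 0x5c, 0xb8, 0x5a, 0x12]
t1 = [0x12, 0x12, 0x9e, 0x5a, 0xbc, 0xbc, 0x12, 0xb7]
t2 = [0xbc, 0x5c, 0xbc, 0xb8, 0x12, 0x5a, 0xb7, 0x12]

RES = [0xbc, 0x5c, 0xbc, 0xb8, 0x12, 0x5a, 0xb7, 0x12]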